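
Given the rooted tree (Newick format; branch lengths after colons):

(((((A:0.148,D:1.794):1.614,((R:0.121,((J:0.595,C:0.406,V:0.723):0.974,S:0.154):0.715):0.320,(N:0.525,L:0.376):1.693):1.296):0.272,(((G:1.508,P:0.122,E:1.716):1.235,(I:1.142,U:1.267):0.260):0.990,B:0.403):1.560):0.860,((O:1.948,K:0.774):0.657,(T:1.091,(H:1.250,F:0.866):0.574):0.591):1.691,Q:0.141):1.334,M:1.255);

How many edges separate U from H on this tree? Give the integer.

9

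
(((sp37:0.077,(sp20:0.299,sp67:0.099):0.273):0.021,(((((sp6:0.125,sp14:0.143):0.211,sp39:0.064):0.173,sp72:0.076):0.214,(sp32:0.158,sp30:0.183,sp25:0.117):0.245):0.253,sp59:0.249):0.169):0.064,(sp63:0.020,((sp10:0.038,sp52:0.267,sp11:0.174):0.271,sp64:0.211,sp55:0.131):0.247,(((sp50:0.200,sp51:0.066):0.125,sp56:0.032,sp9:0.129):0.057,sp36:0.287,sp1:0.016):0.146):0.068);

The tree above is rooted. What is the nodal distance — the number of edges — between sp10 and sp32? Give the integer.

The MRCA of sp10 and sp32 is the root of the tree.
From sp10 up to that node: 4 branches. From sp32 up to the same node: 5 branches. Total: 4 + 5 = 9.

9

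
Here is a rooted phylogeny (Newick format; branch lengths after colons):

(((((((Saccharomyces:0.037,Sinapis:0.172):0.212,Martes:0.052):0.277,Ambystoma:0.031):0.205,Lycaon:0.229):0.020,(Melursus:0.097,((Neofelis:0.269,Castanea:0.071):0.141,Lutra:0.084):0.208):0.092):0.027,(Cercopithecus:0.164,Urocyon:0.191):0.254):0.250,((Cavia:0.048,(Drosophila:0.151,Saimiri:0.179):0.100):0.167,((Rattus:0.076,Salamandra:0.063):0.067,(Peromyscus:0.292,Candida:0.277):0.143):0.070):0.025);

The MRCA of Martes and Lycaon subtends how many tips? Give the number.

5

The MRCA of Martes and Lycaon is the node subtending ((((Saccharomyces,Sinapis),Martes),Ambystoma),Lycaon).
That clade contains 5 terminal taxa: Ambystoma, Lycaon, Martes, Saccharomyces, Sinapis.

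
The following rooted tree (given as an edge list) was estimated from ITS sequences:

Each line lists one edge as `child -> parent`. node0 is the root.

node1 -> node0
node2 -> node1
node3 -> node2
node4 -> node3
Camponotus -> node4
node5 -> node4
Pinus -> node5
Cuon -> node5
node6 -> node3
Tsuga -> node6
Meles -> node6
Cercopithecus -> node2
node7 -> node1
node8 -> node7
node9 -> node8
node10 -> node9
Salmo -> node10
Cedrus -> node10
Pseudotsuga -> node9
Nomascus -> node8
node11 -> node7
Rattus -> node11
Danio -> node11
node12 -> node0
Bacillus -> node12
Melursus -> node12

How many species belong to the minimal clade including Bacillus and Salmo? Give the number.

The MRCA of Bacillus and Salmo is the root, so the clade is the entire tree.
That clade contains 14 terminal taxa: Bacillus, Camponotus, Cedrus, Cercopithecus, Cuon, Danio, Meles, Melursus, Nomascus, Pinus, Pseudotsuga, Rattus, Salmo, Tsuga.

14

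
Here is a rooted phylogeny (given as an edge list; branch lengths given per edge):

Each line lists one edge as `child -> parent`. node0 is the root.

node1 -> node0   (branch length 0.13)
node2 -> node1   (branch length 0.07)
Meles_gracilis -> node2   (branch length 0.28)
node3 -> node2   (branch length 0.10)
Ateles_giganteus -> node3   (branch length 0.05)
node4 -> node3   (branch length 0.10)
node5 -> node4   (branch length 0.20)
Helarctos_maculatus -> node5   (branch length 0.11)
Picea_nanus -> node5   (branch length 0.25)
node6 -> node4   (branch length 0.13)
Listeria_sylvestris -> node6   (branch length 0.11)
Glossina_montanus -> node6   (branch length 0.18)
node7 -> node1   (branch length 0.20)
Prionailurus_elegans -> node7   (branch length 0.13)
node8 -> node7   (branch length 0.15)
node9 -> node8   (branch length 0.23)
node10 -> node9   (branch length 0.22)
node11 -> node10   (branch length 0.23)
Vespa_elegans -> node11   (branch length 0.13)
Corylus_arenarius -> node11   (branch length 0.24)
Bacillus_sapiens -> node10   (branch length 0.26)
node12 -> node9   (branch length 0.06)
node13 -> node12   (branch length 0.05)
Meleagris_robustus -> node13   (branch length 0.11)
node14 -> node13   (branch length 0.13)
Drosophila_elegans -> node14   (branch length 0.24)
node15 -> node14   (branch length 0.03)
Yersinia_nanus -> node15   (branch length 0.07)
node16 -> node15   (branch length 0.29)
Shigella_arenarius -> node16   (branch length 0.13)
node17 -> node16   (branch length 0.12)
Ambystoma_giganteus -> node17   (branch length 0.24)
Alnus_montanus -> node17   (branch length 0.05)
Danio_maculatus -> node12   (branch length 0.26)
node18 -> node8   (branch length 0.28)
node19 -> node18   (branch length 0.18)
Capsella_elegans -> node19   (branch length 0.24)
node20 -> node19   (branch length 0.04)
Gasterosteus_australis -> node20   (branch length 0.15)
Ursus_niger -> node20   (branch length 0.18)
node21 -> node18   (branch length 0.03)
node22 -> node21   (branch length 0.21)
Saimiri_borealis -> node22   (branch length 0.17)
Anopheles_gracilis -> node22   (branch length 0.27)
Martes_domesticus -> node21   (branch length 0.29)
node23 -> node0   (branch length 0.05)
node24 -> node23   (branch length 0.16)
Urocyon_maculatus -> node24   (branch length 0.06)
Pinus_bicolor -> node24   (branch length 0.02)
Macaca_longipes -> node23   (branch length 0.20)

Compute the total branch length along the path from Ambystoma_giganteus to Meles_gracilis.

The path runs Ambystoma_giganteus → … → MRCA → … → Meles_gracilis; the MRCA is the node subtending ((Meles_gracilis,(Ateles_giganteus,((Helarctos_maculatus,Picea_nanus),(Listeria_sylvestris,Glossina_montanus)))),(Prionailurus_elegans,((((Vespa_elegans,Corylus_arenarius),Bacillus_sapiens),((Meleagris_robustus,(Drosophila_elegans,(Yersinia_nanus,(Shigella_arenarius,(Ambystoma_giganteus,Alnus_montanus))))),Danio_maculatus)),((Capsella_elegans,(Gasterosteus_australis,Ursus_niger)),((Saimiri_borealis,Anopheles_gracilis),Martes_domesticus))))).
Branch lengths along that path: 0.24 + 0.12 + 0.29 + 0.03 + 0.13 + 0.05 + 0.06 + 0.23 + 0.15 + 0.20 + 0.07 + 0.28 = 1.85.

1.85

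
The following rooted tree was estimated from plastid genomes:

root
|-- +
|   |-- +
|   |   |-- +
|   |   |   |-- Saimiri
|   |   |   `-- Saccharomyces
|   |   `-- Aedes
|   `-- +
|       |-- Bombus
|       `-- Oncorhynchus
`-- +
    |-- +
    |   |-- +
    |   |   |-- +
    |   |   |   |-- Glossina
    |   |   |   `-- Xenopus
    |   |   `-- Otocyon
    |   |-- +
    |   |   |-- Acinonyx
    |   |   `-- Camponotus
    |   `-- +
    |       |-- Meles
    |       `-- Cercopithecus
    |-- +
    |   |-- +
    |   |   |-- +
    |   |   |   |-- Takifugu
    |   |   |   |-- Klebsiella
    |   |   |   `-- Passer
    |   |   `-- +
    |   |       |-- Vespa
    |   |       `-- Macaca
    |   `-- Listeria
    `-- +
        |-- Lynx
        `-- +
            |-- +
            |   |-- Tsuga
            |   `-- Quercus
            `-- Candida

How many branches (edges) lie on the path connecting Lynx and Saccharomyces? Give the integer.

The MRCA of Lynx and Saccharomyces is the root of the tree.
From Lynx up to that node: 3 branches. From Saccharomyces up to the same node: 4 branches. Total: 3 + 4 = 7.

7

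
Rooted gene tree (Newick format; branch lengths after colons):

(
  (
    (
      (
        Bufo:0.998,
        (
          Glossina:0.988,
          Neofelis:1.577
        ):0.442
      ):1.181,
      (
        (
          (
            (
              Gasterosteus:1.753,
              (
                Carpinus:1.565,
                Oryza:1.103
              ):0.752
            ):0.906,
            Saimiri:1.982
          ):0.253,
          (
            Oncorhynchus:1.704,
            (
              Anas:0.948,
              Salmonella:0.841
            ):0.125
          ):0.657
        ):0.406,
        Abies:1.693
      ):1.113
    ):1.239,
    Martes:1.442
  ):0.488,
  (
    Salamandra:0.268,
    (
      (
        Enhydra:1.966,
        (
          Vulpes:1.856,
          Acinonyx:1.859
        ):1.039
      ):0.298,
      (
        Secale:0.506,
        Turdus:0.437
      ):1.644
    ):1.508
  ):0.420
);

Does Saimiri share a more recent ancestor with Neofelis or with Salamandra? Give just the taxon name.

The MRCA of Saimiri and Neofelis subtends ((Bufo,(Glossina,Neofelis)),((((Gasterosteus,(Carpinus,Oryza)),Saimiri),(Oncorhynchus,(Anas,Salmonella))),Abies)) (11 taxa).
The MRCA of Saimiri and Salamandra is the root, subtending the entire tree (18 taxa).
The first is nested inside the second, so Saimiri shares a more recent common ancestor with Neofelis.

Neofelis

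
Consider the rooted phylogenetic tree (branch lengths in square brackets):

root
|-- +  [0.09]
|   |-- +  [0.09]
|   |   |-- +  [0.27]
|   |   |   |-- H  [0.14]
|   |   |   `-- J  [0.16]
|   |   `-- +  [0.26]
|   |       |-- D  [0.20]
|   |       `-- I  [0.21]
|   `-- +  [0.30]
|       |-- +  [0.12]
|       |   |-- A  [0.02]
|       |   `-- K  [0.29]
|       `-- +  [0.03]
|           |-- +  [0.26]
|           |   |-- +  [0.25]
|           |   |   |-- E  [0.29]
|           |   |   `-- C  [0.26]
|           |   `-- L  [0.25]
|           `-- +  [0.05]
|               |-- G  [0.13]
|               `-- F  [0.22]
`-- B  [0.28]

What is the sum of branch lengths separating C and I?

The path runs C → … → MRCA → … → I; the MRCA is the node subtending (((H,J),(D,I)),((A,K),(((E,C),L),(G,F)))).
Branch lengths along that path: 0.26 + 0.25 + 0.26 + 0.03 + 0.30 + 0.09 + 0.26 + 0.21 = 1.66.

1.66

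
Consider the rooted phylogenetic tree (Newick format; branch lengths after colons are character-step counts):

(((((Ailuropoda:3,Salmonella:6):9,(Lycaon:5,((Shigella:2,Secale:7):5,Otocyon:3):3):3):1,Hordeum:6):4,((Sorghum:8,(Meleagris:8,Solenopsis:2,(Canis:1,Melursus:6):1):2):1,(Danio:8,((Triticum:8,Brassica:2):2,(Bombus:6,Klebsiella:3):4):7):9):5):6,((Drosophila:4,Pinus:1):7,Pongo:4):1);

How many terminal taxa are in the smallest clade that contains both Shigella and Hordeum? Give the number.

7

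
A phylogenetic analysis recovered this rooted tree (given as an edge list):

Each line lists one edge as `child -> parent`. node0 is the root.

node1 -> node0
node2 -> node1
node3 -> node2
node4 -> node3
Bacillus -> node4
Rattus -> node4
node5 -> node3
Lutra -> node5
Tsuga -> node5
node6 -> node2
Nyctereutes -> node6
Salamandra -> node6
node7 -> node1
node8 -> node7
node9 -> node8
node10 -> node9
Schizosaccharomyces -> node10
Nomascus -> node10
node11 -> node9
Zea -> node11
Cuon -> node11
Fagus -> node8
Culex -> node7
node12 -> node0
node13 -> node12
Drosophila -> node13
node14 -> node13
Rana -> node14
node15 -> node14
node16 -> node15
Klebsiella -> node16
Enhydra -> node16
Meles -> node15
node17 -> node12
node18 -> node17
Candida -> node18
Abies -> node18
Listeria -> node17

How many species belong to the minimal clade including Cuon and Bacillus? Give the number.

12

The MRCA of Cuon and Bacillus is the node subtending ((((Bacillus,Rattus),(Lutra,Tsuga)),(Nyctereutes,Salamandra)),((((Schizosaccharomyces,Nomascus),(Zea,Cuon)),Fagus),Culex)).
That clade contains 12 terminal taxa: Bacillus, Culex, Cuon, Fagus, Lutra, Nomascus, Nyctereutes, Rattus, Salamandra, Schizosaccharomyces, Tsuga, Zea.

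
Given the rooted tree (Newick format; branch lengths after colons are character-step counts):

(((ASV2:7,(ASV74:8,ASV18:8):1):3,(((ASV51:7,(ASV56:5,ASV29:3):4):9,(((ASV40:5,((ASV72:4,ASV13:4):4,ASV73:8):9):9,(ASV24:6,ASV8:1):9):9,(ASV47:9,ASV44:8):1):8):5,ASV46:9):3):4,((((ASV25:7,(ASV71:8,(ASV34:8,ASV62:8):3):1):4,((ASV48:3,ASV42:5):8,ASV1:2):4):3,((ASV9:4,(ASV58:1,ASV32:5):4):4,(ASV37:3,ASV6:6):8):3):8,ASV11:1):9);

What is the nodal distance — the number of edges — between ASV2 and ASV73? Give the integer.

9

The MRCA of ASV2 and ASV73 is the node subtending ((ASV2,(ASV74,ASV18)),(((ASV51,(ASV56,ASV29)),(((ASV40,((ASV72,ASV13),ASV73)),(ASV24,ASV8)),(ASV47,ASV44))),ASV46)).
From ASV2 up to that node: 2 branches. From ASV73 up to the same node: 7 branches. Total: 2 + 7 = 9.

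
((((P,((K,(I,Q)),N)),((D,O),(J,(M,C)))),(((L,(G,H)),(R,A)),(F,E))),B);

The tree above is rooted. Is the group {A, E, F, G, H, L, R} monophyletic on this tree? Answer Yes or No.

The most recent common ancestor of these taxa subtends (((L,(G,H)),(R,A)),(F,E)).
That clade has exactly 7 tips — every listed taxon and nothing else — so the group is monophyletic.

Yes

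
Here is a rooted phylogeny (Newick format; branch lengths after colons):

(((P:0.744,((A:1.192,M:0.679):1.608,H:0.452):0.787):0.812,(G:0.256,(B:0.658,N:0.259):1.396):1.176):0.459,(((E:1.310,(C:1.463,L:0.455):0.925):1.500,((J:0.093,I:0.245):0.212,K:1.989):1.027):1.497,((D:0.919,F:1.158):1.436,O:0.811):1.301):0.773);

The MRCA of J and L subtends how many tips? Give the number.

The MRCA of J and L is the node subtending ((E,(C,L)),((J,I),K)).
That clade contains 6 terminal taxa: C, E, I, J, K, L.

6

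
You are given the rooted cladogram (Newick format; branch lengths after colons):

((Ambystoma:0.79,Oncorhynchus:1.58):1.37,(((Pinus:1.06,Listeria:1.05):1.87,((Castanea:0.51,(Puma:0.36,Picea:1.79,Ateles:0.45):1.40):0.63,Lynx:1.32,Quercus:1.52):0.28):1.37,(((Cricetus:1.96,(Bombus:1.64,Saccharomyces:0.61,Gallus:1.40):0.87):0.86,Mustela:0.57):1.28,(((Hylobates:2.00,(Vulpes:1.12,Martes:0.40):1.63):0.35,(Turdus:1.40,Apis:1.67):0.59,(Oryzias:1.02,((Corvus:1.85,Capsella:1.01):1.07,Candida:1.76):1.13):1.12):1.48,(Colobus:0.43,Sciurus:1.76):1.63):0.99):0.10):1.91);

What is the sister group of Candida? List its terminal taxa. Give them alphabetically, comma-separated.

Candida attaches to the tree at the node subtending ((Corvus,Capsella),Candida).
The other lineage descending from that same node — the sister group — is (Corvus,Capsella); its 2 tips in alphabetical order are the answer.

Capsella, Corvus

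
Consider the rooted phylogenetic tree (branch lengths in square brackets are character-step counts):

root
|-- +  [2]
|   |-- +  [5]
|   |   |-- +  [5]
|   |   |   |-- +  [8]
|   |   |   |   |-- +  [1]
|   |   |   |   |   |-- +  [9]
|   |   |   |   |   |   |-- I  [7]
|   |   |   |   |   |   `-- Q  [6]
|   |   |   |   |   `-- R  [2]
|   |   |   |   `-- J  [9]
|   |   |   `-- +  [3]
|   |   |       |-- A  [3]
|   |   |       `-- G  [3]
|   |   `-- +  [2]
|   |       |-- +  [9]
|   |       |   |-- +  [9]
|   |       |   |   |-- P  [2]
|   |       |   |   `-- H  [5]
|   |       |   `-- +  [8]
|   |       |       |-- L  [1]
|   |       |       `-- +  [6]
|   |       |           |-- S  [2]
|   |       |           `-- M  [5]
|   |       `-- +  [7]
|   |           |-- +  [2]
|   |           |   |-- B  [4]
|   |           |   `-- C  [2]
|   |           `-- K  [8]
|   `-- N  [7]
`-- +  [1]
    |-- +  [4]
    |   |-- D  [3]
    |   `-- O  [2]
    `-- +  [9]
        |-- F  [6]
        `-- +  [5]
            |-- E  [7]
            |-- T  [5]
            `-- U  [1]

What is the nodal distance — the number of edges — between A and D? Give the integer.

The MRCA of A and D is the root of the tree.
From A up to that node: 5 branches. From D up to the same node: 3 branches. Total: 5 + 3 = 8.

8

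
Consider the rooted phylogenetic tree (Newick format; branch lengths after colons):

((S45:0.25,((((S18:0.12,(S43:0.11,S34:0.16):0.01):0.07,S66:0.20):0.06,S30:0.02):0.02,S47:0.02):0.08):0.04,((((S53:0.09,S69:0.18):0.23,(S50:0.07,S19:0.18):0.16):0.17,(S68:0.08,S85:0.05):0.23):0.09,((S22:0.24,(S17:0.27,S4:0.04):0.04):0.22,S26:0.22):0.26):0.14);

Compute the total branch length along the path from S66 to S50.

1.03

The path runs S66 → … → MRCA → … → S50; the MRCA is the root of the tree.
Branch lengths along that path: 0.20 + 0.06 + 0.02 + 0.08 + 0.04 + 0.14 + 0.09 + 0.17 + 0.16 + 0.07 = 1.03.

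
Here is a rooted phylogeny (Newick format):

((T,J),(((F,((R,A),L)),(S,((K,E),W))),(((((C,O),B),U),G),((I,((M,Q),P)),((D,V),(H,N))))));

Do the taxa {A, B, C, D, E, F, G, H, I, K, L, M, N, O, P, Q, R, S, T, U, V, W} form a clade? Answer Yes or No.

The MRCA of the listed taxa is the root, so the smallest clade containing them is the whole tree.
That clade also contains J, which is not in the proposed group, so the group is not monophyletic.

No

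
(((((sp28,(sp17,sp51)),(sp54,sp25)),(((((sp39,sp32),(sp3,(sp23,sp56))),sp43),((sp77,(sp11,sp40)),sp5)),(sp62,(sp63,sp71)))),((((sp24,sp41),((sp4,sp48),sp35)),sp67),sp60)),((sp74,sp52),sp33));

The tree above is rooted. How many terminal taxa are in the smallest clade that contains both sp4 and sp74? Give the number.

The MRCA of sp4 and sp74 is the root, so the clade is the entire tree.
That clade contains 28 terminal taxa: sp11, sp17, sp23, sp24, sp25, sp28, sp3, sp32, sp33, sp35, sp39, sp4, sp40, sp41, sp43, sp48, sp5, sp51, sp52, sp54, sp56, sp60, sp62, sp63, sp67, sp71, sp74, sp77.

28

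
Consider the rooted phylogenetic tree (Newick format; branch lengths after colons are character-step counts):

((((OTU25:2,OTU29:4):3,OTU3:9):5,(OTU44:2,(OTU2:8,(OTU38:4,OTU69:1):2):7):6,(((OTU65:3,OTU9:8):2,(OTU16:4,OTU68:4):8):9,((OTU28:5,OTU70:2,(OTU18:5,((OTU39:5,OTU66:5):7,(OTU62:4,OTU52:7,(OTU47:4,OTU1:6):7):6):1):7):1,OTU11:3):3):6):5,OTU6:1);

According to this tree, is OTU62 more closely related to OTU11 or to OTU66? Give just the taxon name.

OTU66

The MRCA of OTU62 and OTU66 subtends ((OTU39,OTU66),(OTU62,OTU52,(OTU47,OTU1))) (6 taxa).
The MRCA of OTU62 and OTU11 subtends ((OTU28,OTU70,(OTU18,((OTU39,OTU66),(OTU62,OTU52,(OTU47,OTU1))))),OTU11) (10 taxa).
The first is nested inside the second, so OTU62 shares a more recent common ancestor with OTU66.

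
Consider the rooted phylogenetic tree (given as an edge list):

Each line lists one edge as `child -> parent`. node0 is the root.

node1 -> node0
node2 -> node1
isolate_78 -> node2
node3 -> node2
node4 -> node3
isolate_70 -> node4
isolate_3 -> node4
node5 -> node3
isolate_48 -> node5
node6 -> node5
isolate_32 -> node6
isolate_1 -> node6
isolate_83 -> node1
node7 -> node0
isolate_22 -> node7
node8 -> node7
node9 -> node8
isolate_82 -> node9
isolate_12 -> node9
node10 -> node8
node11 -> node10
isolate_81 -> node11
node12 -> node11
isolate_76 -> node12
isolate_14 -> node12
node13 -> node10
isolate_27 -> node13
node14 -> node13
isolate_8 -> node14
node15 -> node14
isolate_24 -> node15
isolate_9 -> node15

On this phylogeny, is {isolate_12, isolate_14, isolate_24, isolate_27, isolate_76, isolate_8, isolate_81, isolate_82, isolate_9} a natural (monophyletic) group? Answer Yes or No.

Yes

The most recent common ancestor of these taxa subtends ((isolate_82,isolate_12),((isolate_81,(isolate_76,isolate_14)),(isolate_27,(isolate_8,(isolate_24,isolate_9))))).
That clade has exactly 9 tips — every listed taxon and nothing else — so the group is monophyletic.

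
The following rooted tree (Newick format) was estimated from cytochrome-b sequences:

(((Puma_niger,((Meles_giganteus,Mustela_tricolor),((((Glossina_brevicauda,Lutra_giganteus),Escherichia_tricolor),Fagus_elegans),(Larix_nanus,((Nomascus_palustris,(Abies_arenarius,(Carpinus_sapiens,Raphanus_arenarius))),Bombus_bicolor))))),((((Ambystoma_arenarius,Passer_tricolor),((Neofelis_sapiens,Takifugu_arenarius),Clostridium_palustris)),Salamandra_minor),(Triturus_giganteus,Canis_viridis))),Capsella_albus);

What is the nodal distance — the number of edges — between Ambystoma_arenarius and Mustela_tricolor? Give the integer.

The MRCA of Ambystoma_arenarius and Mustela_tricolor is the node subtending ((Puma_niger,((Meles_giganteus,Mustela_tricolor),((((Glossina_brevicauda,Lutra_giganteus),Escherichia_tricolor),Fagus_elegans),(Larix_nanus,((Nomascus_palustris,(Abies_arenarius,(Carpinus_sapiens,Raphanus_arenarius))),Bombus_bicolor))))),((((Ambystoma_arenarius,Passer_tricolor),((Neofelis_sapiens,Takifugu_arenarius),Clostridium_palustris)),Salamandra_minor),(Triturus_giganteus,Canis_viridis))).
From Ambystoma_arenarius up to that node: 5 branches. From Mustela_tricolor up to the same node: 4 branches. Total: 5 + 4 = 9.

9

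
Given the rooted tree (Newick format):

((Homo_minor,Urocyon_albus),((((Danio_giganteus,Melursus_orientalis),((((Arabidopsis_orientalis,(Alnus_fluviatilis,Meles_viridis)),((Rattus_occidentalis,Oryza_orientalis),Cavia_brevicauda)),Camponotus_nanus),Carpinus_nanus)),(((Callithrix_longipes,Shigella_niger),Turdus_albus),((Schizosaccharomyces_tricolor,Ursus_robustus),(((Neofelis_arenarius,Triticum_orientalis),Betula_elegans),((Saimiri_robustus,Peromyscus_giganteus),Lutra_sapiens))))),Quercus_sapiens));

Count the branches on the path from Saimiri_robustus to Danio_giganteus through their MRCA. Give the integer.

9

The MRCA of Saimiri_robustus and Danio_giganteus is the node subtending (((Danio_giganteus,Melursus_orientalis),((((Arabidopsis_orientalis,(Alnus_fluviatilis,Meles_viridis)),((Rattus_occidentalis,Oryza_orientalis),Cavia_brevicauda)),Camponotus_nanus),Carpinus_nanus)),(((Callithrix_longipes,Shigella_niger),Turdus_albus),((Schizosaccharomyces_tricolor,Ursus_robustus),(((Neofelis_arenarius,Triticum_orientalis),Betula_elegans),((Saimiri_robustus,Peromyscus_giganteus),Lutra_sapiens))))).
From Saimiri_robustus up to that node: 6 branches. From Danio_giganteus up to the same node: 3 branches. Total: 6 + 3 = 9.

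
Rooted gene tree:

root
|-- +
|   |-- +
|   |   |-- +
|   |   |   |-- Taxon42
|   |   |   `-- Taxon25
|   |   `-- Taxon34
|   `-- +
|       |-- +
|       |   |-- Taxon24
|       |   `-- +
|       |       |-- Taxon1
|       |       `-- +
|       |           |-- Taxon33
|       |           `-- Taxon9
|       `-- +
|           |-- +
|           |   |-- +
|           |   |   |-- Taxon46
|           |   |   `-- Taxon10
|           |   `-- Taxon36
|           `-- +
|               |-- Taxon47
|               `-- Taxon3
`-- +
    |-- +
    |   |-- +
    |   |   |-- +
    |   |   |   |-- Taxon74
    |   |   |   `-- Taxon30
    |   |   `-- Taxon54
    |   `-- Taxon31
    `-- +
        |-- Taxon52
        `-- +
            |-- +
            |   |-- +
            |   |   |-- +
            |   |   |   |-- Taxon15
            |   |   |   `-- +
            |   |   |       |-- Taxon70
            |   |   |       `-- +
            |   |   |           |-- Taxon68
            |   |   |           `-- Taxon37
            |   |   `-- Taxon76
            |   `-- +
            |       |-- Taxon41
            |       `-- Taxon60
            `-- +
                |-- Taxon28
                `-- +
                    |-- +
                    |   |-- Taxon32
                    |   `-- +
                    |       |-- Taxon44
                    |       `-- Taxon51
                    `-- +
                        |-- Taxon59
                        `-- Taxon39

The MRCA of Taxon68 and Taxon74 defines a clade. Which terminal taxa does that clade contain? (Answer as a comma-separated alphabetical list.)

Taxon15, Taxon28, Taxon30, Taxon31, Taxon32, Taxon37, Taxon39, Taxon41, Taxon44, Taxon51, Taxon52, Taxon54, Taxon59, Taxon60, Taxon68, Taxon70, Taxon74, Taxon76

Tracing Taxon68: it sits inside (Taxon68,Taxon37).
Tracing Taxon74: it sits inside (Taxon74,Taxon30).
The smallest clade enclosing both is ((((Taxon74,Taxon30),Taxon54),Taxon31),(Taxon52,((((Taxon15,(Taxon70,(Taxon68,Taxon37))),Taxon76),(Taxon41,Taxon60)),(Taxon28,((Taxon32,(Taxon44,Taxon51)),(Taxon59,Taxon39)))))); the answer is its 18 terminal taxa in alphabetical order.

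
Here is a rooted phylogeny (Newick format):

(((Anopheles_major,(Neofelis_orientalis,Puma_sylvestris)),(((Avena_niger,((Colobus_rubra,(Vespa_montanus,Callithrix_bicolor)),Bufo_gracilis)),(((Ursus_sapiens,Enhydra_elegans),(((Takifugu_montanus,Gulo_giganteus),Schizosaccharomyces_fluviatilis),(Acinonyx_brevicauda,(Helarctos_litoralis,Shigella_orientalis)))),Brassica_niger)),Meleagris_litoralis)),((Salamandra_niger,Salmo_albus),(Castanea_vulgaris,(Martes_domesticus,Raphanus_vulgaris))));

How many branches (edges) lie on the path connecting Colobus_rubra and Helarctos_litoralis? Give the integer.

10

The MRCA of Colobus_rubra and Helarctos_litoralis is the node subtending ((Avena_niger,((Colobus_rubra,(Vespa_montanus,Callithrix_bicolor)),Bufo_gracilis)),(((Ursus_sapiens,Enhydra_elegans),(((Takifugu_montanus,Gulo_giganteus),Schizosaccharomyces_fluviatilis),(Acinonyx_brevicauda,(Helarctos_litoralis,Shigella_orientalis)))),Brassica_niger)).
From Colobus_rubra up to that node: 4 branches. From Helarctos_litoralis up to the same node: 6 branches. Total: 4 + 6 = 10.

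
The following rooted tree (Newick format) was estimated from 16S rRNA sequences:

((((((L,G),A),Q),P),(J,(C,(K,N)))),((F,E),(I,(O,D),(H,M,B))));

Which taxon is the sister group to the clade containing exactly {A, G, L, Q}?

P

The clade containing exactly {A, G, L, Q} attaches to the tree at the node subtending ((((L,G),A),Q),P).
The other lineage descending from that same node — the sister group — is the single tip P.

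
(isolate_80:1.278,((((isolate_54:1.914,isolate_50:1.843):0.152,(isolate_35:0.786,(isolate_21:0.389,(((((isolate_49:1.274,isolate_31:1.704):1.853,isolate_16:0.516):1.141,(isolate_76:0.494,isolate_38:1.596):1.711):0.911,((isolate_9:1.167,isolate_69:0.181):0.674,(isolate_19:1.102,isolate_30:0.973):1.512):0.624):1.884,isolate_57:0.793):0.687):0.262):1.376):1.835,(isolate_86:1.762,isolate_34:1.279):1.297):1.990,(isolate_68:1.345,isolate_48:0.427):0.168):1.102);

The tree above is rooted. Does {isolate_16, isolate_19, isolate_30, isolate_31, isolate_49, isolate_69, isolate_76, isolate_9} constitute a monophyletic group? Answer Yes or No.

No

The MRCA of the listed taxa subtends ((((isolate_49,isolate_31),isolate_16),(isolate_76,isolate_38)),((isolate_9,isolate_69),(isolate_19,isolate_30))).
That clade also contains isolate_38, which is not in the proposed group, so the group is not monophyletic.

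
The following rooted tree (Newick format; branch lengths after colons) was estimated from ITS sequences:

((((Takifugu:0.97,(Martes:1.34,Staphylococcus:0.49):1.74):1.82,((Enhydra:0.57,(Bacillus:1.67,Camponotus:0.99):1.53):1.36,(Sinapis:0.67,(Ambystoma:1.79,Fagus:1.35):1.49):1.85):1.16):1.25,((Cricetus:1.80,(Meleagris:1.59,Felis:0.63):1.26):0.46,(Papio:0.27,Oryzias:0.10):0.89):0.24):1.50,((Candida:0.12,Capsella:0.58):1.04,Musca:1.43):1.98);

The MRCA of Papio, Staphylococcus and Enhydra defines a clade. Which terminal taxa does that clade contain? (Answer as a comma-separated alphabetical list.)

Ambystoma, Bacillus, Camponotus, Cricetus, Enhydra, Fagus, Felis, Martes, Meleagris, Oryzias, Papio, Sinapis, Staphylococcus, Takifugu

Tracing Papio: it sits inside (Papio,Oryzias).
Tracing Staphylococcus: it sits inside (Martes,Staphylococcus).
Tracing Enhydra: it sits inside (Enhydra,(Bacillus,Camponotus)).
The smallest clade enclosing all 3 is (((Takifugu,(Martes,Staphylococcus)),((Enhydra,(Bacillus,Camponotus)),(Sinapis,(Ambystoma,Fagus)))),((Cricetus,(Meleagris,Felis)),(Papio,Oryzias))); the answer is its 14 terminal taxa in alphabetical order.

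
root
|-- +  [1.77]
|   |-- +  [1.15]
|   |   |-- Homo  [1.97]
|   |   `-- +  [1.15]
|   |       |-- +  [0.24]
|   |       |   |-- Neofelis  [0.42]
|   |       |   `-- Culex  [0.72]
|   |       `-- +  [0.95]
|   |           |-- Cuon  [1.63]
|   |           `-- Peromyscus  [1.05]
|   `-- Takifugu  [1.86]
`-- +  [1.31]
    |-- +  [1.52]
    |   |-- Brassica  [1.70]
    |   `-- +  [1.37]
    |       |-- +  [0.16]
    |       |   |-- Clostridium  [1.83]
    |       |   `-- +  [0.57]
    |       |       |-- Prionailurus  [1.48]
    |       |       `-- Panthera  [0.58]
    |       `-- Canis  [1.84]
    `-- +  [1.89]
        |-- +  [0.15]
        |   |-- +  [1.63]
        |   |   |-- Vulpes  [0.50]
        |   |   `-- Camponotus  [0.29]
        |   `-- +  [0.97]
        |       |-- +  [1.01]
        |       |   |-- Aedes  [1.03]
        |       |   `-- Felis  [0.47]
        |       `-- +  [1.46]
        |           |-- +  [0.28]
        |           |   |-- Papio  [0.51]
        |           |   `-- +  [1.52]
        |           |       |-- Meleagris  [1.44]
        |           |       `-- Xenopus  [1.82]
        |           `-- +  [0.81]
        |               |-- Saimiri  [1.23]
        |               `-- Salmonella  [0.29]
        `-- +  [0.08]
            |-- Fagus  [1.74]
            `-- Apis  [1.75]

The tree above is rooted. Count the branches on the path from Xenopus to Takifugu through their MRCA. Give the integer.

10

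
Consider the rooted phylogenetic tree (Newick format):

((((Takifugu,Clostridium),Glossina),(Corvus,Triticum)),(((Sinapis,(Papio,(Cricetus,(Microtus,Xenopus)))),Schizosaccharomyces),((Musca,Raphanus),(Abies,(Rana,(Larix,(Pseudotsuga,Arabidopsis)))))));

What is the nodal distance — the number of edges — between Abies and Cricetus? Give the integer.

The MRCA of Abies and Cricetus is the node subtending (((Sinapis,(Papio,(Cricetus,(Microtus,Xenopus)))),Schizosaccharomyces),((Musca,Raphanus),(Abies,(Rana,(Larix,(Pseudotsuga,Arabidopsis)))))).
From Abies up to that node: 3 branches. From Cricetus up to the same node: 5 branches. Total: 3 + 5 = 8.

8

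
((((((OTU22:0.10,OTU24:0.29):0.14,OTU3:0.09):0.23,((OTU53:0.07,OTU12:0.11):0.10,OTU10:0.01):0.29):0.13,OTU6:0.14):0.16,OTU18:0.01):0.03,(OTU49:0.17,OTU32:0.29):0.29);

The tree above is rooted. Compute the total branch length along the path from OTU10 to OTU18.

The path runs OTU10 → … → MRCA → … → OTU18; the MRCA is the node subtending (((((OTU22,OTU24),OTU3),((OTU53,OTU12),OTU10)),OTU6),OTU18).
Branch lengths along that path: 0.01 + 0.29 + 0.13 + 0.16 + 0.01 = 0.60.

0.60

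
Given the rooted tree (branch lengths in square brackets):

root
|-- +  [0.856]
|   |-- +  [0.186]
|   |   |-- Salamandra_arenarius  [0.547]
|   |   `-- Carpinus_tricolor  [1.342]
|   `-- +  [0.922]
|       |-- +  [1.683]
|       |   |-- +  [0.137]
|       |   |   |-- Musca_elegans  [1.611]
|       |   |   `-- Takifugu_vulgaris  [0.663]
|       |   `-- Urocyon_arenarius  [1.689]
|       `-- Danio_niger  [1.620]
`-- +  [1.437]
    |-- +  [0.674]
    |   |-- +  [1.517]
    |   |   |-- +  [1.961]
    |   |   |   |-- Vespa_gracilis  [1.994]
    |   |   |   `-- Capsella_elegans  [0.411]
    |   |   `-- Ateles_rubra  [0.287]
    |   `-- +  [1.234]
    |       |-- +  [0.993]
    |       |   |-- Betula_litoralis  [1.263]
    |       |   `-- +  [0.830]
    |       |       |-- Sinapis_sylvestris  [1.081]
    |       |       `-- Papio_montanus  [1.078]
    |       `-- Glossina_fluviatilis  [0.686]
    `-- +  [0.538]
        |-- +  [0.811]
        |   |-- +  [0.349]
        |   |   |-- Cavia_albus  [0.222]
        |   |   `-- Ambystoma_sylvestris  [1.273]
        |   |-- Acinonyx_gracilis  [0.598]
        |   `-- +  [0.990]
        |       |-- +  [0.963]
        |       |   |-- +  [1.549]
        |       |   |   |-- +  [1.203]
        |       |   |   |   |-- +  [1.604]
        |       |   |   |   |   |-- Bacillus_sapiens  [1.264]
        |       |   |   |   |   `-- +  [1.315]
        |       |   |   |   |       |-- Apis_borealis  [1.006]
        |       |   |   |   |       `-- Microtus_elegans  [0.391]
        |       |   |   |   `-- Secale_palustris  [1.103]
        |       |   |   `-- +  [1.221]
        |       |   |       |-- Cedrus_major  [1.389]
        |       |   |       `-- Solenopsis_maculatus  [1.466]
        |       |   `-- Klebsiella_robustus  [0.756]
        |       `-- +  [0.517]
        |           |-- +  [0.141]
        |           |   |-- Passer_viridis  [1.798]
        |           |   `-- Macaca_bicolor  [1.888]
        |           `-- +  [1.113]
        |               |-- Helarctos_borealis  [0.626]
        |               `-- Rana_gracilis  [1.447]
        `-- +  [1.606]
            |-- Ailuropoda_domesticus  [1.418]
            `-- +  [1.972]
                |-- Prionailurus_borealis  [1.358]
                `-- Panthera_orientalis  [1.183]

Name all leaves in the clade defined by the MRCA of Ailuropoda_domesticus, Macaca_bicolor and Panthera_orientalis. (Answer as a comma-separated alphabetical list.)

Tracing Ailuropoda_domesticus: it sits inside (Ailuropoda_domesticus,(Prionailurus_borealis,Panthera_orientalis)).
Tracing Macaca_bicolor: it sits inside (Passer_viridis,Macaca_bicolor).
Tracing Panthera_orientalis: it sits inside (Prionailurus_borealis,Panthera_orientalis).
The smallest clade enclosing all 3 is (((Cavia_albus,Ambystoma_sylvestris),Acinonyx_gracilis,(((((Bacillus_sapiens,(Apis_borealis,Microtus_elegans)),Secale_palustris),(Cedrus_major,Solenopsis_maculatus)),Klebsiella_robustus),((Passer_viridis,Macaca_bicolor),(Helarctos_borealis,Rana_gracilis)))),(Ailuropoda_domesticus,(Prionailurus_borealis,Panthera_orientalis))); the answer is its 17 terminal taxa in alphabetical order.

Acinonyx_gracilis, Ailuropoda_domesticus, Ambystoma_sylvestris, Apis_borealis, Bacillus_sapiens, Cavia_albus, Cedrus_major, Helarctos_borealis, Klebsiella_robustus, Macaca_bicolor, Microtus_elegans, Panthera_orientalis, Passer_viridis, Prionailurus_borealis, Rana_gracilis, Secale_palustris, Solenopsis_maculatus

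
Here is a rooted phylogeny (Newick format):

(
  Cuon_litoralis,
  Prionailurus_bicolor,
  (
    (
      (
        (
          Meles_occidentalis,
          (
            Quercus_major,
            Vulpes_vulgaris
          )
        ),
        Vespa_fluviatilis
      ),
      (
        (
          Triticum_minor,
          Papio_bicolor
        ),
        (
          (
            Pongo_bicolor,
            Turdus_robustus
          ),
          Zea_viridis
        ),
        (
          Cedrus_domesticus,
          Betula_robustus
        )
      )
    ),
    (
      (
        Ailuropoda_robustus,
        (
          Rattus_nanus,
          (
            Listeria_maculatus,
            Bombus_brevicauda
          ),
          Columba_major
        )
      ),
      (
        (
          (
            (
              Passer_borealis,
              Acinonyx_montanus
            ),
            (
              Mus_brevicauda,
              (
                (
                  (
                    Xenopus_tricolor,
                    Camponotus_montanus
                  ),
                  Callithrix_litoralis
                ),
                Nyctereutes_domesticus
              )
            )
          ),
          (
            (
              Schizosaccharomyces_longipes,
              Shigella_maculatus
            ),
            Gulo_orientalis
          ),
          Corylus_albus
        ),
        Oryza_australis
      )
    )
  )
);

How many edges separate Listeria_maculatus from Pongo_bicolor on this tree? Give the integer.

10

The MRCA of Listeria_maculatus and Pongo_bicolor is the node subtending ((((Meles_occidentalis,(Quercus_major,Vulpes_vulgaris)),Vespa_fluviatilis),((Triticum_minor,Papio_bicolor),((Pongo_bicolor,Turdus_robustus),Zea_viridis),(Cedrus_domesticus,Betula_robustus))),((Ailuropoda_robustus,(Rattus_nanus,(Listeria_maculatus,Bombus_brevicauda),Columba_major)),((((Passer_borealis,Acinonyx_montanus),(Mus_brevicauda,(((Xenopus_tricolor,Camponotus_montanus),Callithrix_litoralis),Nyctereutes_domesticus))),((Schizosaccharomyces_longipes,Shigella_maculatus),Gulo_orientalis),Corylus_albus),Oryza_australis))).
From Listeria_maculatus up to that node: 5 branches. From Pongo_bicolor up to the same node: 5 branches. Total: 5 + 5 = 10.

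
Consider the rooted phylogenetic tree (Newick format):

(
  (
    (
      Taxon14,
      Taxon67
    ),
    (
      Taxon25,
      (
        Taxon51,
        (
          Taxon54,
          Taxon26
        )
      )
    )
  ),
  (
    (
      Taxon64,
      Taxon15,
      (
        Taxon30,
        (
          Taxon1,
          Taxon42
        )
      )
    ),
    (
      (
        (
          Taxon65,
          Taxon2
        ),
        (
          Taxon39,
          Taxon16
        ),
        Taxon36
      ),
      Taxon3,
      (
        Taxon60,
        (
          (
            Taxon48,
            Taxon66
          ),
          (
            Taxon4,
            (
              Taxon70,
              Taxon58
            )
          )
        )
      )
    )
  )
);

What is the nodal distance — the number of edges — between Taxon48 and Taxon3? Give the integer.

5

The MRCA of Taxon48 and Taxon3 is the node subtending (((Taxon65,Taxon2),(Taxon39,Taxon16),Taxon36),Taxon3,(Taxon60,((Taxon48,Taxon66),(Taxon4,(Taxon70,Taxon58))))).
From Taxon48 up to that node: 4 branches. From Taxon3 up to the same node: 1 branch. Total: 4 + 1 = 5.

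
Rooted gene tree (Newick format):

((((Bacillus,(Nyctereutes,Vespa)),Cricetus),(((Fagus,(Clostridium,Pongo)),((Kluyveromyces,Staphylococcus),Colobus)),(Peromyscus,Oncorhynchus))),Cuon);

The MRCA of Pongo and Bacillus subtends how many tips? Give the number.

The MRCA of Pongo and Bacillus is the node subtending (((Bacillus,(Nyctereutes,Vespa)),Cricetus),(((Fagus,(Clostridium,Pongo)),((Kluyveromyces,Staphylococcus),Colobus)),(Peromyscus,Oncorhynchus))).
That clade contains 12 terminal taxa: Bacillus, Clostridium, Colobus, Cricetus, Fagus, Kluyveromyces, Nyctereutes, Oncorhynchus, Peromyscus, Pongo, Staphylococcus, Vespa.

12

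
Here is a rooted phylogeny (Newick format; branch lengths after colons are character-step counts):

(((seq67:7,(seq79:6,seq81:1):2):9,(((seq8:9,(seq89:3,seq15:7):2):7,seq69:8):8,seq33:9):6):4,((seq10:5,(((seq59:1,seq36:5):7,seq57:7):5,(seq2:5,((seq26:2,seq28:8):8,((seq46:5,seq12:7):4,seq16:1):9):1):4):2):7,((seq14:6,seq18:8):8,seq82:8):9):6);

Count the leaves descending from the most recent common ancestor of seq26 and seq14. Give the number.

13

The MRCA of seq26 and seq14 is the node subtending ((seq10,(((seq59,seq36),seq57),(seq2,((seq26,seq28),((seq46,seq12),seq16))))),((seq14,seq18),seq82)).
That clade contains 13 terminal taxa: seq10, seq12, seq14, seq16, seq18, seq2, seq26, seq28, seq36, seq46, seq57, seq59, seq82.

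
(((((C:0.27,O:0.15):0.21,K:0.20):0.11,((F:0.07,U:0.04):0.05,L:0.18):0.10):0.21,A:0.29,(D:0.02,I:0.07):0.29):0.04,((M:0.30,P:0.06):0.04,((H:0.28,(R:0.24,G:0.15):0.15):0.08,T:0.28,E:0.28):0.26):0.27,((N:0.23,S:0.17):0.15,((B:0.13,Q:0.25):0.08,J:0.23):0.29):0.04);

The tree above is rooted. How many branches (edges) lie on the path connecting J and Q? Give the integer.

The MRCA of J and Q is the node subtending ((B,Q),J).
From J up to that node: 1 branch. From Q up to the same node: 2 branches. Total: 1 + 2 = 3.

3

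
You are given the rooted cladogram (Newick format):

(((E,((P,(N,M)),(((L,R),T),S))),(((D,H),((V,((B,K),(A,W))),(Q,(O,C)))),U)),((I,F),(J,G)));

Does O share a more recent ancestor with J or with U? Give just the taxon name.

The MRCA of O and U subtends (((D,H),((V,((B,K),(A,W))),(Q,(O,C)))),U) (11 taxa).
The MRCA of O and J is the root, subtending the entire tree (23 taxa).
The first is nested inside the second, so O shares a more recent common ancestor with U.

U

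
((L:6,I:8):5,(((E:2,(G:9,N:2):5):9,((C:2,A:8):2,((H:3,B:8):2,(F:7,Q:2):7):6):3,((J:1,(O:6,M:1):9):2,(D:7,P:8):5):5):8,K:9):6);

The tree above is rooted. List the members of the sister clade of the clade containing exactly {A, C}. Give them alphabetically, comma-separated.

The clade containing exactly {A, C} attaches to the tree at the node subtending ((C,A),((H,B),(F,Q))).
The other lineage descending from that same node — the sister group — is ((H,B),(F,Q)); its 4 tips in alphabetical order are the answer.

B, F, H, Q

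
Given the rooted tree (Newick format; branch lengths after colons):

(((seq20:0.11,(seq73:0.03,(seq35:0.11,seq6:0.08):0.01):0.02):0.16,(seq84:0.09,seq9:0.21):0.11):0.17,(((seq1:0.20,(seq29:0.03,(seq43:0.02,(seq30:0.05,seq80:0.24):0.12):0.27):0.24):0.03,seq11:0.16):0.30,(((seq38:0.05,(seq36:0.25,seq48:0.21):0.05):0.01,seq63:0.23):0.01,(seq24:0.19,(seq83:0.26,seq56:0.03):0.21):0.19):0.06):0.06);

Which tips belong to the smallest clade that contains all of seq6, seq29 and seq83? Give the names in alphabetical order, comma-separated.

seq1, seq11, seq20, seq24, seq29, seq30, seq35, seq36, seq38, seq43, seq48, seq56, seq6, seq63, seq73, seq80, seq83, seq84, seq9

Tracing seq6: it sits inside (seq35,seq6).
Tracing seq29: it sits inside (seq29,(seq43,(seq30,seq80))).
Tracing seq83: it sits inside (seq83,seq56).
The smallest clade enclosing all 3 is the whole tree (their MRCA is the root), so the answer is all 19 tips in alphabetical order.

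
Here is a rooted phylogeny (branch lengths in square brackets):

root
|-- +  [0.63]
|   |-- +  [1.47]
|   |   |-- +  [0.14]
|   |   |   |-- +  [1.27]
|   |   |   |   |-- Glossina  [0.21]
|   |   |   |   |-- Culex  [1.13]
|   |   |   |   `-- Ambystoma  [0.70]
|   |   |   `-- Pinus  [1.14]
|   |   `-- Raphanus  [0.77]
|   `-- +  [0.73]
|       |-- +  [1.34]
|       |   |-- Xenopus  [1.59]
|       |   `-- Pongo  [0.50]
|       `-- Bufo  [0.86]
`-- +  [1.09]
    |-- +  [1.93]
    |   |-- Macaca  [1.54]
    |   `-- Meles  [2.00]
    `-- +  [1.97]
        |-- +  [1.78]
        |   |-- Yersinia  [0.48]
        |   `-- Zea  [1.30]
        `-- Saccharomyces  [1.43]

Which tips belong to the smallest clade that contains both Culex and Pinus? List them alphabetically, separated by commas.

Ambystoma, Culex, Glossina, Pinus

Tracing Culex: it sits inside (Glossina,Culex,Ambystoma).
Tracing Pinus: it sits inside ((Glossina,Culex,Ambystoma),Pinus).
The smallest clade enclosing both is ((Glossina,Culex,Ambystoma),Pinus); the answer is its 4 terminal taxa in alphabetical order.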